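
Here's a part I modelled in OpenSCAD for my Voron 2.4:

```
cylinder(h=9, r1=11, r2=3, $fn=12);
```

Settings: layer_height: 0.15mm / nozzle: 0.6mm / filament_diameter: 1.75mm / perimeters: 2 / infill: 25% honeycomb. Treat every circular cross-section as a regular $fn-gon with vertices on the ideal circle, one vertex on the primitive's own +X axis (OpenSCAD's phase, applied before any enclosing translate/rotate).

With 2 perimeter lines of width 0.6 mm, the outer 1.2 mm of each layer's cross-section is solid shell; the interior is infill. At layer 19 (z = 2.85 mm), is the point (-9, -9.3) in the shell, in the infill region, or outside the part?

outside

At z = 2.85 mm: the cone: at t=0.317 of its height the radius interpolates to r₁+(r₂−r₁)t = 8.467, giving a regular 12-gon of that circumradius. Overall, the cross-section is a single solid region. The nearest boundary edge runs (-7.33, -4.23)→(-4.23, -7.33); distance from the point to it = 4.76 mm. The point is not inside any of the regions above, so it lies outside the cross-section (4.76 mm from the nearest boundary).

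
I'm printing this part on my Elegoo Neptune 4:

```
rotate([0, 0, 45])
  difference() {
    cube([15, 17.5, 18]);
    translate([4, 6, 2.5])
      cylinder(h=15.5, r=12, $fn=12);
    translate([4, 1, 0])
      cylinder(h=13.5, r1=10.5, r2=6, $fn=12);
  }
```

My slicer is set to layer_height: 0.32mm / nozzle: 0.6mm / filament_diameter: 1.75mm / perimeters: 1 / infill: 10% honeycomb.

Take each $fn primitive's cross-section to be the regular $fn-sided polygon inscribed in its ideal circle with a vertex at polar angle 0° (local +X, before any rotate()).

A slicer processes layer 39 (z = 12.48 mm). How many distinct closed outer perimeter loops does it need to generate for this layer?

At z = 12.48 mm: the cube is present — its section is the full 15×17.5 rectangle; the r=12 cylinder at (4, 6) gives a regular 12-gon of circumradius 12 (constant along its height); the cone at (4, 1) (r1=10.5→r2=6) has section circumradius 6.340 here — a regular 12-gon; Taking the first minus the rest: starting from the 15×17.5 cube, the r=12 cylinder at (4, 6) partially overlaps it — only the 240.37 mm² overlap (of its 432.00 mm²) is removed, clipping the outline; the cone at (4, 1) misses the remaining region (no effect) — 3 connected regions; (whole slice rotated 45° about Z — lengths, areas and connectivity unchanged). The result has 3 disconnected regions.

3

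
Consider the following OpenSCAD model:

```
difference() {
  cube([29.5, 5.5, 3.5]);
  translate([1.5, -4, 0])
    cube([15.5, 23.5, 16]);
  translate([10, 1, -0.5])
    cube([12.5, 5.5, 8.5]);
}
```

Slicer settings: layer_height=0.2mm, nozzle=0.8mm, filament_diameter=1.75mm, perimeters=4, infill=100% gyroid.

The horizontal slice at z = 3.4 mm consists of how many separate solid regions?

2

At z = 3.4 mm: the 29.5×5.5 cube contributes its full rectangle; the cube at (1.5, -4) is present — its section is the full 15.5×23.5 rectangle; the cube at (10, 1) (footprint 12.5×5.5) is included at this height; Subtracting the remaining from the first: starting from the 29.5×5.5 cube, the 15.5×23.5 cube at (1.5, -4) partially overlaps it — only the 85.25 mm² overlap (of its 364.25 mm²) is removed, clipping the outline; the 12.5×5.5 cube at (10, 1) partially overlaps it — only the 24.75 mm² overlap (of its 68.75 mm²) is removed, clipping the outline — 2 connected regions. The result has 2 disconnected regions.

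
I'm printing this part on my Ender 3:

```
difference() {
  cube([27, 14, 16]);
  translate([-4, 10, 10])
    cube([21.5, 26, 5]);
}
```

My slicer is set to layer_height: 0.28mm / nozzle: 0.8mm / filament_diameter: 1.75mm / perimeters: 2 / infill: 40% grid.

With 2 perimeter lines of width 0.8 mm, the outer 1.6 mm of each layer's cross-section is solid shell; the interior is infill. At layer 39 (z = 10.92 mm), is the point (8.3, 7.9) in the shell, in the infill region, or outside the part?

infill

At z = 10.92 mm: the cube (footprint 27×14) is included at this height; the cube at (-4, 10) (footprint 21.5×26) is included at this height; After the difference (first − rest): starting from the 27×14 cube, the 21.5×26 cube at (-4, 10) partially overlaps it — only the 70.00 mm² overlap (of its 559.00 mm²) is removed, clipping the outline — 1 connected region. Overall, the cross-section is a single solid region. The nearest boundary edge runs (0.00, 10.00)→(17.50, 10.00); distance from the point to it = 2.10 mm. The point is inside the cross-section and 2.10 mm from the nearest boundary — more than the 1.6 mm shell width (2 × 0.8), so it's in the infill interior.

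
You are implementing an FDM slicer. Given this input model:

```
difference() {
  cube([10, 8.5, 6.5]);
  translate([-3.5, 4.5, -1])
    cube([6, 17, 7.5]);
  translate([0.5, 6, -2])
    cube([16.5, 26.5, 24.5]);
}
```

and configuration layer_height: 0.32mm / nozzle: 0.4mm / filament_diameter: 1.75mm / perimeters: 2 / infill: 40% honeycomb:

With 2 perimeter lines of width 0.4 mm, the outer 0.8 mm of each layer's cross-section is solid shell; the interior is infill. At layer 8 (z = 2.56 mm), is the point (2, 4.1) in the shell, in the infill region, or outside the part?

shell

At z = 2.56 mm: the 10×8.5 cube contributes its full rectangle; the 6×17 cube at (-3.5, 4.5) contributes its full rectangle; the cube at (0.5, 6) is present — its section is the full 16.5×26.5 rectangle; Taking the first minus the rest: starting from the 10×8.5 cube, the 6×17 cube at (-3.5, 4.5) partially overlaps it — only the 10.00 mm² overlap (of its 102.00 mm²) is removed, clipping the outline; the 16.5×26.5 cube at (0.5, 6) partially overlaps it — only the 18.75 mm² overlap (of its 437.25 mm²) is removed, clipping the outline — 1 connected region. Overall, the cross-section is a single solid region. The nearest boundary edge runs (0.00, 4.50)→(2.50, 4.50); distance from the point to it = 0.40 mm. The point is inside the cross-section, 0.40 mm from the nearest boundary — within the 0.8 mm shell band (2 × 0.4).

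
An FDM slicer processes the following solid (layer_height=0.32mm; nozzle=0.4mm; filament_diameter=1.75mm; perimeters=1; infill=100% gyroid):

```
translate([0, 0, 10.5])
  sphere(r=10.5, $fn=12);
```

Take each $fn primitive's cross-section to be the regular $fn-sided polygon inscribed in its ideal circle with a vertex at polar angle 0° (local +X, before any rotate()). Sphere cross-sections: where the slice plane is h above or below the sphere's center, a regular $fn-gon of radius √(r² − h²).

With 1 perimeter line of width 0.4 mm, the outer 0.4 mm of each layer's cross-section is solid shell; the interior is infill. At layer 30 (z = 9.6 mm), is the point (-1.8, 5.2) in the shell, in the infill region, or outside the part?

infill

At z = 9.6 mm: the r=10.5 sphere contributes a regular 12-gon of circumradius √(10.5²−0.9²) = 10.461. Overall, the cross-section is a single solid region. The nearest boundary edge runs (0.00, 10.46)→(-5.23, 9.06); distance from the point to it = 4.62 mm. The point is inside the cross-section and 4.62 mm from the nearest boundary — more than the 0.4 mm shell width (1 × 0.4), so it's in the infill interior.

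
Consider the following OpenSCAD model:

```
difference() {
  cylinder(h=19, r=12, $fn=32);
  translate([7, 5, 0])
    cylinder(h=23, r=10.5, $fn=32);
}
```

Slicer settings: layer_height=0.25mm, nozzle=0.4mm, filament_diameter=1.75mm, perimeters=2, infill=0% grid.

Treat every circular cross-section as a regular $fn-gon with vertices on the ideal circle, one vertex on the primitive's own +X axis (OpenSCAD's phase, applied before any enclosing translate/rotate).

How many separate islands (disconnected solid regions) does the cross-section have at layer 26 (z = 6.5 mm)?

At z = 6.5 mm: the r=12 cylinder gives a regular 32-gon of circumradius 12 (constant along its height); the r=10.5 cylinder at (7, 5) gives a regular 32-gon of circumradius 10.5 (constant along its height); Subtracting the remaining from the first: starting from the r=12 cylinder, the r=10.5 cylinder at (7, 5) partially overlaps it — only the 205.59 mm² overlap (of its 344.14 mm²) is removed, clipping the outline — 1 connected region. Overall, the cross-section is a single solid region. Island count = 1.

1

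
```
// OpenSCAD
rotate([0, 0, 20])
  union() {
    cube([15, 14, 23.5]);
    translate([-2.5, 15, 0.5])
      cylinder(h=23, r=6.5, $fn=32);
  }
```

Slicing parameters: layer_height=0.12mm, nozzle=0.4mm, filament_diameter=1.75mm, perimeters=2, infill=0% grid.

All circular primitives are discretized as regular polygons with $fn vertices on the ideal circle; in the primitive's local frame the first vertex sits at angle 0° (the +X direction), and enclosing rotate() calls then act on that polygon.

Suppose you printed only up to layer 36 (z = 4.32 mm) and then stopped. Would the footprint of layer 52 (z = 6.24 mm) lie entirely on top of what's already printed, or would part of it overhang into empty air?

Compare the two slices. At z = 4.32: the 15×14 cube contributes its full rectangle (area 210.00 mm²); the r=6.5 cylinder at (-2.5, 15) gives a regular 32-gon of circumradius 6.5 (constant along its height) (area = (32/2)·6.500²·sin(360°/32) = 131.88 mm²); Merging all regions: the regions partially overlap — summed areas 341.88 mm² minus the doubly-counted overlap 13.23 mm² gives 328.65 mm² — area = 328.65 mm²; (whole slice rotated 20° about Z — lengths, areas and connectivity unchanged). At z = 6.24: the cube (footprint 15×14) is included at this height (area 210.00 mm²); the cylinder at (-2.5, 15): section is a regular 32-gon, circumradius r=6.5 (area = (32/2)·6.500²·sin(360°/32) = 131.88 mm²); Combining (union): the regions partially overlap — summed areas 341.88 mm² minus the doubly-counted overlap 13.23 mm² gives 328.65 mm² — area = 328.65 mm²; (rotated 20° about Z; rotation is an isometry so areas/perimeters/island counts are preserved). Checking containment: the cross-section at z = 6.24 is a subset of the cross-section at z = 4.32.

entirely on top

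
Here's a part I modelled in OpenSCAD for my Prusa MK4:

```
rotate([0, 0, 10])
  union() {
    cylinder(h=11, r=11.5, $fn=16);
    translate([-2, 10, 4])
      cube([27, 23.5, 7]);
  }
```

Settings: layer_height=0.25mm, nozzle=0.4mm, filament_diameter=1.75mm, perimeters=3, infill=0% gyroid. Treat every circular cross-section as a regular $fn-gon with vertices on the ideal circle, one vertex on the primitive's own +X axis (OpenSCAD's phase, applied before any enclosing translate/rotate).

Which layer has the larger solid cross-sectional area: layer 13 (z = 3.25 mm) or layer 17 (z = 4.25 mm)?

layer 17 (z = 4.25 mm)

Layer 13 (z = 3.25): the r=11.5 cylinder gives a regular 16-gon of circumradius 11.5 (constant along its height) (area = (16/2)·11.500²·sin(360°/16) = 404.88 mm²); the cube at (-2, 10) does not reach this height (z outside [4, 11]); Taking the union: only the r=11.5 cylinder is present, so the union is just that shape — area = 404.88 mm²; (whole slice rotated 10° about Z — lengths, areas and connectivity unchanged). So its area = 404.88 mm². Layer 17 (z = 4.25): the cylinder: section is a regular 16-gon, circumradius r=11.5 (area = (16/2)·11.500²·sin(360°/16) = 404.88 mm²); the 27×23.5 cube at (-2, 10) contributes its full rectangle (area 634.50 mm²); Merging all regions: the regions partially overlap — summed areas 1039.38 mm² minus the doubly-counted overlap 7.57 mm² gives 1031.81 mm² — area = 1031.81 mm²; (whole slice rotated 10° about Z — lengths, areas and connectivity unchanged). So its area = 1031.81 mm². Layer 17 is larger (1031.81 vs 404.88 mm²).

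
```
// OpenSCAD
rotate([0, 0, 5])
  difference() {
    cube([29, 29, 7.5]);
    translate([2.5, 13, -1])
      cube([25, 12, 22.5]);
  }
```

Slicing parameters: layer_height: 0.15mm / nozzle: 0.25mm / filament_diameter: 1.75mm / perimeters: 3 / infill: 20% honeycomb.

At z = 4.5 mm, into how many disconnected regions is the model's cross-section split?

1

At z = 4.5 mm: the 29×29 cube contributes its full rectangle; the cube at (2.5, 13) (footprint 25×12) is included at this height; After the difference (first − rest): starting from the 29×29 cube, the 25×12 cube at (2.5, 13) lies wholly inside it (removes its full 300.00 mm² and its 74.00 mm outline becomes a hole wall) — 1 connected region with 1 hole; (whole slice rotated 5° about Z — lengths, areas and connectivity unchanged). The result has 1 disconnected region.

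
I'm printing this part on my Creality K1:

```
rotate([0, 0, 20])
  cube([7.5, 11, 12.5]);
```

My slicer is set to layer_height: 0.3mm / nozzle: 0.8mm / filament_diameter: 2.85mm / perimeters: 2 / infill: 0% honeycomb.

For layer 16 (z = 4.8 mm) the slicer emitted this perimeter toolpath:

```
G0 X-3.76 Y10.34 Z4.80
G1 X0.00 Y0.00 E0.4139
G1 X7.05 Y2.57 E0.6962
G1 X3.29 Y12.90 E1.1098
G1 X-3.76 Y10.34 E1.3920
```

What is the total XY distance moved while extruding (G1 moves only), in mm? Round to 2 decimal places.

Sum the Euclidean lengths of each G1 segment: total = 37.00 mm.

37.00 mm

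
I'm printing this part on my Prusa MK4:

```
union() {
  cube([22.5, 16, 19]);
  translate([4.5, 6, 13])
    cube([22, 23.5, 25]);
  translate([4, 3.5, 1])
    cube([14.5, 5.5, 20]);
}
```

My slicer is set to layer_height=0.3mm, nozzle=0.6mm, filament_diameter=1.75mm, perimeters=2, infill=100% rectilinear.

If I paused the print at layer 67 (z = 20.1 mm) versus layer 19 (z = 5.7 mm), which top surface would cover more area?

Layer 67 (z = 20.1): the cube is not intersected at this z (z outside [0, 19]); the 22×23.5 cube at (4.5, 6) contributes its full rectangle (area 517.00 mm²); the cube at (4, 3.5) is present — its section is the full 14.5×5.5 rectangle (area 79.75 mm²); Combining (union): the regions partially overlap — summed areas 596.75 mm² minus the doubly-counted overlap 42.00 mm² gives 554.75 mm² — area = 554.75 mm². So its area = 554.75 mm². Layer 19 (z = 5.7): the cube (footprint 22.5×16) is included at this height (area 360.00 mm²); the cube at (4.5, 6) does not reach this height (z outside [13, 38]); the 14.5×5.5 cube at (4, 3.5) contributes its full rectangle (area 79.75 mm²); Taking the union: the 14.5×5.5 cube at (4, 3.5) lies entirely inside the 22.5×16 cube, so the union is just the 22.5×16 cube — area = 360.00 mm². So its area = 360.00 mm². Layer 67 is larger (554.75 vs 360.00 mm²).

layer 67 (z = 20.1 mm)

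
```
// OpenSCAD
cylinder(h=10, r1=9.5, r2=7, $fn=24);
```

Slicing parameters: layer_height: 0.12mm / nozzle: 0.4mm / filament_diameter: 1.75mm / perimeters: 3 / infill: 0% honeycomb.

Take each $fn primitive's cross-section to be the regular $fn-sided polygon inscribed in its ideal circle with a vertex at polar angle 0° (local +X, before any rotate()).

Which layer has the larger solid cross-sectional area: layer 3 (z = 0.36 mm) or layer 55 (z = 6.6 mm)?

layer 3 (z = 0.36 mm)

Layer 3 (z = 0.36): the cone: at t=0.036 of its height the radius interpolates to r₁+(r₂−r₁)t = 9.410, giving a regular 24-gon of that circumradius (area = (24/2)·9.410²·sin(360°/24) = 275.02 mm²). So its area = 275.02 mm². Layer 55 (z = 6.6): the cone (r1=9.5→r2=7) has section circumradius 7.850 here — a regular 24-gon (area = (24/2)·7.850²·sin(360°/24) = 191.39 mm²). So its area = 191.39 mm². Layer 3 is larger (275.02 vs 191.39 mm²).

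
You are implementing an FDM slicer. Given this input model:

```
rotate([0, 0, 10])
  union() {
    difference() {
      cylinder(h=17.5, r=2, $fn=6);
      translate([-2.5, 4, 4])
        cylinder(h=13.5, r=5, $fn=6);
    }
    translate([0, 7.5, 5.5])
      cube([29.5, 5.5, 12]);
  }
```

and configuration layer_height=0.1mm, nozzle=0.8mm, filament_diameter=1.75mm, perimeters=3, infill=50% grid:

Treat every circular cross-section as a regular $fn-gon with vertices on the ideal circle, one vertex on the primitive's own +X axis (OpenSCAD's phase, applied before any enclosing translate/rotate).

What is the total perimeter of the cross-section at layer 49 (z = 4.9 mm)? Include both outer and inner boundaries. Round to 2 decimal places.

11.43 mm

At z = 4.9 mm: the r=2 cylinder gives a regular 6-gon of circumradius 2 (constant along its height) (perimeter = 2·6·2.000·sin(180°/6) = 12.00 mm); the cylinder at (-2.5, 4): section is a regular 6-gon, circumradius r=5 (perimeter = 2·6·5.000·sin(180°/6) = 30.00 mm); After the difference (first − rest): starting from the r=2 cylinder, the r=5 cylinder at (-2.5, 4) partially overlaps it — only the 4.44 mm² overlap (of its 64.95 mm²) is removed, clipping the outline — boundary = 11.43 mm; the cube at (0, 7.5) does not reach this height (z outside [5.5, 17.5]); Merging all regions: only the result so far is present, so the union is just that shape — boundary = 11.43 mm; (whole slice rotated 10° about Z — lengths, areas and connectivity unchanged). Overall, the cross-section is a single solid region. Total boundary length (outer) = 11.43 mm.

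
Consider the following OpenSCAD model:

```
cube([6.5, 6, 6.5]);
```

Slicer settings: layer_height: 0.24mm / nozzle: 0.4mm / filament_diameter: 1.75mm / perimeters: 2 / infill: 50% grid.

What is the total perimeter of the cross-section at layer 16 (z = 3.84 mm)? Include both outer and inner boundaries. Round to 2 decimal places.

At z = 3.84 mm: the 6.5×6 cube contributes its full rectangle (perimeter 25.00 mm). Overall, the cross-section is a single solid region. Total boundary length (outer) = 25.00 mm.

25.00 mm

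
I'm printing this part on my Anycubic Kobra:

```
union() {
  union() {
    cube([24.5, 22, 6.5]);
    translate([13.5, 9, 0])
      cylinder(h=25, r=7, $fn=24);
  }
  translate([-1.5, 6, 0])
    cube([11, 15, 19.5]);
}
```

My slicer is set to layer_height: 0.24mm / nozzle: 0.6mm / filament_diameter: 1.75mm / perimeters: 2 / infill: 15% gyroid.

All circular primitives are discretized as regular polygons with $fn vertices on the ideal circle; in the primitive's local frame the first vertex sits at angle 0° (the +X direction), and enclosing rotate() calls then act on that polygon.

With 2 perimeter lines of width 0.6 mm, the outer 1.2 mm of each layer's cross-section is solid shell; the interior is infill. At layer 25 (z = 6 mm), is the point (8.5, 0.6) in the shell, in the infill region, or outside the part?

shell

At z = 6 mm: the 24.5×22 cube contributes its full rectangle; the cylinder at (13.5, 9): section is a regular 24-gon, circumradius r=7; Taking the union: the r=7 cylinder at (13.5, 9) lies entirely inside the 24.5×22 cube, so the union is just the 24.5×22 cube — 1 connected region; the 11×15 cube at (-1.5, 6) contributes its full rectangle; Taking the union: the regions partially overlap (shared area 142.50 mm²), so overlapping operands fuse into one piece — 1 connected region. Overall, the cross-section is a single solid region. The nearest boundary edge runs (24.50, 0.00)→(0.00, 0.00); distance from the point to it = 0.60 mm. The point is inside the cross-section, 0.60 mm from the nearest boundary — within the 1.2 mm shell band (2 × 0.6).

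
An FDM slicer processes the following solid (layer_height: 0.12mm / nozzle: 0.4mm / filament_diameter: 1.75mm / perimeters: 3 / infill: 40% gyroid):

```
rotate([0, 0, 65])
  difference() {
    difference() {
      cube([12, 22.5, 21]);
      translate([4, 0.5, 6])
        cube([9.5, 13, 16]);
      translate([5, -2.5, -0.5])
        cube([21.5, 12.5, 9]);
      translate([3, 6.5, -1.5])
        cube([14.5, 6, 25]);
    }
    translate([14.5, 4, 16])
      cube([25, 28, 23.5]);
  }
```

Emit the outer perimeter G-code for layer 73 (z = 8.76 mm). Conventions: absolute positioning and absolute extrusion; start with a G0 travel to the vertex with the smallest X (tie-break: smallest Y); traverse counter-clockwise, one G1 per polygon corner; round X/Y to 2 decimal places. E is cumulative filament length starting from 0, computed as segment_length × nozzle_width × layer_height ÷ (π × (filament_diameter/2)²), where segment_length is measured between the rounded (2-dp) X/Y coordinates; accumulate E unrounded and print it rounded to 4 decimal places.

G0 X-20.39 Y9.51 Z8.76
G1 X0.00 Y0.00 E0.4490
G1 X5.07 Y10.88 E0.6885
G1 X4.62 Y11.09 E0.6984
G1 X1.24 Y3.84 E0.8581
G1 X-4.20 Y6.37 E0.9778
G1 X-4.62 Y5.47 E0.9976
G1 X-10.06 Y8.00 E1.1173
G1 X-9.64 Y8.91 E1.1373
G1 X-10.54 Y9.33 E1.1572
G1 X-7.16 Y16.58 E1.3168
G1 X-15.32 Y20.38 E1.4964
G1 X-20.39 Y9.51 E1.7358

At z = 8.76 mm: the cube is present — its section is the full 12×22.5 rectangle; the 9.5×13 cube at (4, 0.5) contributes its full rectangle; the cube at (5, -2.5) is absent (z outside [-0.5, 8.5]); the cube at (3, 6.5) (footprint 14.5×6) is included at this height; Subtracting the remaining from the first: starting from the 12×22.5 cube, the 9.5×13 cube at (4, 0.5) partially overlaps it — only the 104.00 mm² overlap (of its 123.50 mm²) is removed, clipping the outline; the 14.5×6 cube at (3, 6.5) partially overlaps it — only the 6.00 mm² overlap (of its 87.00 mm²) is removed, clipping the outline — 1 connected region; the cube at (14.5, 4) does not reach this height (z outside [16, 39.5]); After the difference (first − rest): none of the subtracted shapes is present at this height, so that combined region is unchanged — 1 connected region; (rotated 65° about Z; rotation is an isometry so areas/perimeters/island counts are preserved). The outline is a single polygon with 12 vertices. Extrusion per mm of travel: 0.4 × 0.12 / (π × 0.875²) = 0.019956. Accumulating E over each segment gives final E = 1.7358.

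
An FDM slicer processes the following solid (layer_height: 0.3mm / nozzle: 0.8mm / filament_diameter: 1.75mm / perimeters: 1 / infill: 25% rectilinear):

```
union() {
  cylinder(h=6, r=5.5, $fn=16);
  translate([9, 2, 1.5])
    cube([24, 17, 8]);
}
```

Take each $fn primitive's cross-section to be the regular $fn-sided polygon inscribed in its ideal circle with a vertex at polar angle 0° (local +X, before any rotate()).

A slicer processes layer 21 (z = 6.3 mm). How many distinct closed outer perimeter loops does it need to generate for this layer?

At z = 6.3 mm: the cylinder is absent (z outside [0, 6]); the cube at (9, 2) (footprint 24×17) is included at this height; Combining (union): only the 24×17 cube at (9, 2) is present, so the union is just that shape — 1 connected region. The result has 1 disconnected region.

1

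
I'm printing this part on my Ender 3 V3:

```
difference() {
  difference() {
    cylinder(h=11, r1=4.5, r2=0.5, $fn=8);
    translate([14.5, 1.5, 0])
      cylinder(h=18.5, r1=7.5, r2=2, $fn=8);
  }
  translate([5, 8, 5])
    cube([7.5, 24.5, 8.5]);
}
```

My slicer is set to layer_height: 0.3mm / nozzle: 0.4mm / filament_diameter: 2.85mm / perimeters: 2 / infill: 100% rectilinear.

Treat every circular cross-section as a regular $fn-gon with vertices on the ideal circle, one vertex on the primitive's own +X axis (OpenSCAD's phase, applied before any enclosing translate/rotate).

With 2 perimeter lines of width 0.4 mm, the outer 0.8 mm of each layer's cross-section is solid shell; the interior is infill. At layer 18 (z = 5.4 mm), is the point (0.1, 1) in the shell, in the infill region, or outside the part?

infill

At z = 5.4 mm: the cone contributes a regular 8-gon of circumradius 2.536 (interpolated between r1=4.5 and r2=0.5 at t=0.491); the cone at (14.5, 1.5) contributes a regular 8-gon of circumradius 5.895 (interpolated between r1=7.5 and r2=2 at t=0.292); Subtracting the remaining from the first: starting from the cone, the cone at (14.5, 1.5) misses the remaining region (no effect) — 1 connected region; the 7.5×24.5 cube at (5, 8) contributes its full rectangle; Subtracting the remaining from the first: starting from that combined region, the 7.5×24.5 cube at (5, 8) misses the remaining region (no effect) — 1 connected region. Overall, the cross-section is a single solid region. The nearest boundary edge runs (0.00, 2.54)→(1.79, 1.79); distance from the point to it = 1.38 mm. The point is inside the cross-section and 1.38 mm from the nearest boundary — more than the 0.8 mm shell width (2 × 0.4), so it's in the infill interior.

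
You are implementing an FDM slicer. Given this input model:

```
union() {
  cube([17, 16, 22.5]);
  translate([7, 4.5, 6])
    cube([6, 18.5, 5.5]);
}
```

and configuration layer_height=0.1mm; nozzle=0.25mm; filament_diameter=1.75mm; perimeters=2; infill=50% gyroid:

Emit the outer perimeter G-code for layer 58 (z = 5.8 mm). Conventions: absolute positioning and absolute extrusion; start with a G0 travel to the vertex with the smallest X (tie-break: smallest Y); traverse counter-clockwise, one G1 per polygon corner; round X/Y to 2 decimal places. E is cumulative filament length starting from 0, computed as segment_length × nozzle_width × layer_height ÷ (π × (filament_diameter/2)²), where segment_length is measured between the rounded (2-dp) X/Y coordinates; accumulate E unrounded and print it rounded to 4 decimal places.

At z = 5.8 mm: the 17×16 cube contributes its full rectangle; the cube at (7, 4.5) does not reach this height (z outside [6, 11.5]); Taking the union: only the 17×16 cube is present, so the union is just that shape — 1 connected region. The outline is a single polygon with 4 vertices. Extrusion per mm of travel: 0.25 × 0.1 / (π × 0.875²) = 0.010394. Accumulating E over each segment gives final E = 0.6860.

G0 X0.00 Y0.00 Z5.80
G1 X17.00 Y0.00 E0.1767
G1 X17.00 Y16.00 E0.3430
G1 X0.00 Y16.00 E0.5197
G1 X0.00 Y0.00 E0.6860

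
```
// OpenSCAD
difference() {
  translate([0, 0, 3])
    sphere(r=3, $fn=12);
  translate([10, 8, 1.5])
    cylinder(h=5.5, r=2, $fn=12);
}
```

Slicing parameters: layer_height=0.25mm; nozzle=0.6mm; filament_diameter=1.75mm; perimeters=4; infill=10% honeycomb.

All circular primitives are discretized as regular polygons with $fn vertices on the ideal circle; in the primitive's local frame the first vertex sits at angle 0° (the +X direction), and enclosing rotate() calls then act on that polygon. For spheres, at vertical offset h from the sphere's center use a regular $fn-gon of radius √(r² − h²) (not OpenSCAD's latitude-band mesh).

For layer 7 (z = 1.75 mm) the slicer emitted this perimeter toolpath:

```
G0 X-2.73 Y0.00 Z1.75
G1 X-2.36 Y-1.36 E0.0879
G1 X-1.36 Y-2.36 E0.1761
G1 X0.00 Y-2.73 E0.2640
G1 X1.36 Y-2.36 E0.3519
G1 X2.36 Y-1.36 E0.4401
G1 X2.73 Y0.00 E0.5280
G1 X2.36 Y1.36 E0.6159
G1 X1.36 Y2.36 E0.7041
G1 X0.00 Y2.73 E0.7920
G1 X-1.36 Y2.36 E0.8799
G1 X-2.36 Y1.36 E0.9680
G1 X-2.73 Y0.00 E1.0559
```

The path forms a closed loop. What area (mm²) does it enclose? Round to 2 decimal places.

22.29 mm²

Apply the shoelace formula to the sequence of (X, Y) vertices; enclosed area = 22.29 mm².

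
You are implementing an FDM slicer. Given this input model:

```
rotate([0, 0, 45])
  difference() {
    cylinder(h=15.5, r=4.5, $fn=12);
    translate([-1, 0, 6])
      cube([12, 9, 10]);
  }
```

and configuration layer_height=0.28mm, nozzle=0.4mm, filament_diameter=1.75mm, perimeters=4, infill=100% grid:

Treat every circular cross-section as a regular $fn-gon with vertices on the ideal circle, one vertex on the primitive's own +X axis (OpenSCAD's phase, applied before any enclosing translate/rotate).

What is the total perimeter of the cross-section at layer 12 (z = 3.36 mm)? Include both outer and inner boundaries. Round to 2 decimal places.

At z = 3.36 mm: the r=4.5 cylinder gives a regular 12-gon of circumradius 4.5 (constant along its height) (perimeter = 2·12·4.500·sin(180°/12) = 27.95 mm); the cube at (-1, 0) does not reach this height (z outside [6, 16]); After the difference (first − rest): none of the subtracted shapes is present at this height, so the r=4.5 cylinder is unchanged — boundary = 27.95 mm; (rotated 45° about Z; rotation is an isometry so areas/perimeters/island counts are preserved). Overall, the cross-section is a single solid region. Total boundary length (outer) = 27.95 mm.

27.95 mm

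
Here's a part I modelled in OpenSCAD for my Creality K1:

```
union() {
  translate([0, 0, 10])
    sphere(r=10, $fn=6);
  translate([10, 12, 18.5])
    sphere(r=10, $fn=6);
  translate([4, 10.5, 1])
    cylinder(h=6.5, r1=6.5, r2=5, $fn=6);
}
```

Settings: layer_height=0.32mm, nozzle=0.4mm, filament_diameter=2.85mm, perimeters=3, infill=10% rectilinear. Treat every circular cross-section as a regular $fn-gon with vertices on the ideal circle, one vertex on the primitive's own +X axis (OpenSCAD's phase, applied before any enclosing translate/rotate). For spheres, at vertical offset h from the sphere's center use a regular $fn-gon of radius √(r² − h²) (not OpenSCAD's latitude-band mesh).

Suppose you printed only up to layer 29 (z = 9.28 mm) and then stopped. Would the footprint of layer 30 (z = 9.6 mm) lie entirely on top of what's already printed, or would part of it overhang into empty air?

Compare the two slices. At z = 9.28: the r=10 sphere slices to a regular 6-gon of circumradius 9.974 (√(r²−h²) with h=0.72 from center) (area = (6/2)·9.974²·sin(360°/6) = 258.46 mm²); the sphere at (10, 12): section is a regular 6-gon, circumradius = √(r²−h²) = √(10²−9.22²) = 3.872 (area = (6/2)·3.872²·sin(360°/6) = 38.95 mm²); the cone at (4, 10.5) is not intersected at this z (z outside [1, 7.5]); Merging all regions: the 2 present regions are separate (no shared area or edge), so areas and boundary lengths simply add and each stays a separate island — area = 297.41 mm². At z = 9.6: the r=10 sphere contributes a regular 6-gon of circumradius √(10²−0.4²) = 9.992 (area = (6/2)·9.992²·sin(360°/6) = 259.39 mm²); the sphere at (10, 12): section is a regular 6-gon, circumradius = √(r²−h²) = √(10²−8.9²) = 4.560 (area = (6/2)·4.560²·sin(360°/6) = 54.01 mm²); the cone at (4, 10.5) is not intersected at this z (z outside [1, 7.5]); Merging all regions: the 2 present regions are separate (no shared area or edge), so areas and boundary lengths simply add and each stays a separate island — area = 313.41 mm². Checking containment: at z = 9.6 the cross-section extends beyond the z = 9.28 cross-section by about 16.00 mm².

part overhangs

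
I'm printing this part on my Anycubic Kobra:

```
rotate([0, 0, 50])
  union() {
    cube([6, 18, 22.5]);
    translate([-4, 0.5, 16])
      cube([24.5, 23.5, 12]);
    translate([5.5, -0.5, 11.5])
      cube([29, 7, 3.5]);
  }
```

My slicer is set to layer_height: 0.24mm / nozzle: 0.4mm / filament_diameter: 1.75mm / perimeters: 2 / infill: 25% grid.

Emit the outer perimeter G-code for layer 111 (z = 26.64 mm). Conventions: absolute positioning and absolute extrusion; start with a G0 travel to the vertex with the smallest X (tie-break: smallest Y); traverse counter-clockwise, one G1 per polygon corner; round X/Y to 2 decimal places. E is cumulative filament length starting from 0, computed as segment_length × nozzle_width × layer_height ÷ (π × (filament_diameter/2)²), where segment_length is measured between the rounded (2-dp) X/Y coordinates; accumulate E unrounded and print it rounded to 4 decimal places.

G0 X-20.96 Y12.36 Z26.64
G1 X-2.95 Y-2.74 E0.9380
G1 X12.79 Y16.03 E1.9157
G1 X-5.21 Y31.13 E2.8535
G1 X-20.96 Y12.36 E3.8314

At z = 26.64 mm: the cube is absent (z outside [0, 22.5]); the cube at (-4, 0.5) (footprint 24.5×23.5) is included at this height; the cube at (5.5, -0.5) is absent (z outside [11.5, 15]); Merging all regions: only the 24.5×23.5 cube at (-4, 0.5) is present, so the union is just that shape — 1 connected region; (rotated 50° about Z; rotation is an isometry so areas/perimeters/island counts are preserved). The outline is a single polygon with 4 vertices. Extrusion per mm of travel: 0.4 × 0.24 / (π × 0.875²) = 0.039912. Accumulating E over each segment gives final E = 3.8314.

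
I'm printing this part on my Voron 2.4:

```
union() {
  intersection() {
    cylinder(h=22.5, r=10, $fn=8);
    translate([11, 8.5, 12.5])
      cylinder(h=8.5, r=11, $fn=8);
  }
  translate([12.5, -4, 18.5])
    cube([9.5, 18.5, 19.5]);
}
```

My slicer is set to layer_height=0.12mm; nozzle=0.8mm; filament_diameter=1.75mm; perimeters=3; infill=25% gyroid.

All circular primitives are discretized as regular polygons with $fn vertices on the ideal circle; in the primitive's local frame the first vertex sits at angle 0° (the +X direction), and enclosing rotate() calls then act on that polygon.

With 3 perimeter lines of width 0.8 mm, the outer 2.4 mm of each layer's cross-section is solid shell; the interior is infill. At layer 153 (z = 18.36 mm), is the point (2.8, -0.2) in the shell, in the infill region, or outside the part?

outside

At z = 18.36 mm: the r=10 cylinder gives a regular 8-gon of circumradius 10 (constant along its height); the r=11 cylinder at (11, 8.5) gives a regular 8-gon of circumradius 11 (constant along its height); After intersecting: the r=11 cylinder at (11, 8.5) partially overlaps the r=10 cylinder; clipping to the common part keeps 59.31 mm² — 1 connected region; the cube at (12.5, -4) does not reach this height (z outside [18.5, 38]); Taking the union: only the result so far is present, so the union is just that shape — 1 connected region. Overall, the cross-section is a single solid region. The nearest boundary edge runs (9.26, -1.78)→(3.22, 0.72); distance from the point to it = 1.01 mm. The point is not inside any of the regions above, so it lies outside the cross-section (1.01 mm from the nearest boundary).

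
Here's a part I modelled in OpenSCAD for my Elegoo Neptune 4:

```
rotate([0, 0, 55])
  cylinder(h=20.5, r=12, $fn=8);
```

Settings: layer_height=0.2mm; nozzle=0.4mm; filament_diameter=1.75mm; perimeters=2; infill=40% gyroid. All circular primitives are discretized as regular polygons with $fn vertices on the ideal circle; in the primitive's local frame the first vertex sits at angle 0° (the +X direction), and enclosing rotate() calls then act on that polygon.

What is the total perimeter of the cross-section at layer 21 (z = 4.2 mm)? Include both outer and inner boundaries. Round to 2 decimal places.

At z = 4.2 mm: the r=12 cylinder gives a regular 8-gon of circumradius 12 (constant along its height) (perimeter = 2·8·12.000·sin(180°/8) = 73.48 mm); (whole slice rotated 55° about Z — lengths, areas and connectivity unchanged). Overall, the cross-section is a single solid region. Total boundary length (outer) = 73.48 mm.

73.48 mm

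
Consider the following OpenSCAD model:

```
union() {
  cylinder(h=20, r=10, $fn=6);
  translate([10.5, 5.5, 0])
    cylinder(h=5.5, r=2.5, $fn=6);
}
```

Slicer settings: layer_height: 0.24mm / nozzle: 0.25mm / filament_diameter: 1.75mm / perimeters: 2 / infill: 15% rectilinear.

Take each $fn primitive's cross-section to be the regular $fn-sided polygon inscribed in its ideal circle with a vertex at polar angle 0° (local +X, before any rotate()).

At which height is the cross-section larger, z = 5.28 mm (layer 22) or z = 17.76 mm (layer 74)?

layer 22 (z = 5.28 mm)

Layer 22 (z = 5.28): the r=10 cylinder gives a regular 6-gon of circumradius 10 (constant along its height) (area = (6/2)·10.000²·sin(360°/6) = 259.81 mm²); the r=2.5 cylinder at (10.5, 5.5) contributes a regular 6-gon of circumradius 2.5 (area = (6/2)·2.500²·sin(360°/6) = 16.24 mm²); Taking the union: the 2 present regions are separate (no shared area or edge), so areas and boundary lengths simply add and each stays a separate island — area = 276.05 mm². So its area = 276.05 mm². Layer 74 (z = 17.76): the r=10 cylinder contributes a regular 6-gon of circumradius 10 (area = (6/2)·10.000²·sin(360°/6) = 259.81 mm²); the cylinder at (10.5, 5.5) is absent (z outside [0, 5.5]); Merging all regions: only the r=10 cylinder is present, so the union is just that shape — area = 259.81 mm². So its area = 259.81 mm². Layer 22 is larger (276.05 vs 259.81 mm²).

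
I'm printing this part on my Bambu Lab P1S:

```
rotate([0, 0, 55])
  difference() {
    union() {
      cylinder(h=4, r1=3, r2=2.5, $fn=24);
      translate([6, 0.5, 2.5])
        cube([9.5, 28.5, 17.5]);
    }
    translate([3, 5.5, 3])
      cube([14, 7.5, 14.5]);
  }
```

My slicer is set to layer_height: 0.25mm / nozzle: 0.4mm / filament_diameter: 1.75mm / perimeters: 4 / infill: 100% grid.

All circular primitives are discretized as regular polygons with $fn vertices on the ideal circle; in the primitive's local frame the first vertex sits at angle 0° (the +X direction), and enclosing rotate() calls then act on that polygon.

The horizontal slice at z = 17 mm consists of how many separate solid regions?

At z = 17 mm: the cone does not reach this height (z outside [0, 4]); the cube at (6, 0.5) is present — its section is the full 9.5×28.5 rectangle; Combining (union): only the 9.5×28.5 cube at (6, 0.5) is present, so the union is just that shape — 1 connected region; the cube at (3, 5.5) (footprint 14×7.5) is included at this height; After the difference (first − rest): starting from that combined region, the 14×7.5 cube at (3, 5.5) partially overlaps it — only the 71.25 mm² overlap (of its 105.00 mm²) is removed, clipping the outline — 2 connected regions; (rotated 55° about Z; rotation is an isometry so areas/perimeters/island counts are preserved). The result has 2 disconnected regions.

2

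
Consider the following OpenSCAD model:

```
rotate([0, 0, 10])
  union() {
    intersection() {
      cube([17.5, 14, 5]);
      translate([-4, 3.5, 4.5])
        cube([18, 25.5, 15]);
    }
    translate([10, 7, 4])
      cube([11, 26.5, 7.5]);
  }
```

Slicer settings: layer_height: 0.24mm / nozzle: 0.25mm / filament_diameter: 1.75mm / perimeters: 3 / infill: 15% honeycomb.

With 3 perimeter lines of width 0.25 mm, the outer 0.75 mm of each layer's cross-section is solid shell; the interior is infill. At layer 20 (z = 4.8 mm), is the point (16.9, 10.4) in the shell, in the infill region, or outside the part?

At z = 4.8 mm: the cube (footprint 17.5×14) is included at this height; the cube at (-4, 3.5) (footprint 18×25.5) is included at this height; After intersecting: the 18×25.5 cube at (-4, 3.5) partially overlaps the 17.5×14 cube; clipping to the common part keeps 147.00 mm² — 1 connected region; the cube at (10, 7) (footprint 11×26.5) is included at this height; Combining (union): the regions partially overlap (shared area 28.00 mm²), so overlapping operands fuse into one piece — 1 connected region; (whole slice rotated 10° about Z — lengths, areas and connectivity unchanged). Overall, the cross-section is a single solid region. Undo the 10° rotation: the query point maps to (18.449, 7.307) in the un-rotated model frame. The nearest boundary edge runs (21.00, 7.00)→(14.00, 7.00); distance from the point to it = 0.31 mm. The point is inside the cross-section, 0.31 mm from the nearest boundary — within the 0.75 mm shell band (3 × 0.25).

shell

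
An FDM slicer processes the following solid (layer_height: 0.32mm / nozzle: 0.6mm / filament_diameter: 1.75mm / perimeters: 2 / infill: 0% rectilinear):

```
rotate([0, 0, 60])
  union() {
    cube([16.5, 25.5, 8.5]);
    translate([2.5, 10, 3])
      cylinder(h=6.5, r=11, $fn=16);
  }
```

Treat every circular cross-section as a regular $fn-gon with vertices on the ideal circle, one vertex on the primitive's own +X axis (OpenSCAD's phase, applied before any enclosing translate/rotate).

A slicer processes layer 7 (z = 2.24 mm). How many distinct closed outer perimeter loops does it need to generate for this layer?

1

At z = 2.24 mm: the cube (footprint 16.5×25.5) is included at this height; the cylinder at (2.5, 10) does not reach this height (z outside [3, 9.5]); Taking the union: only the 16.5×25.5 cube is present, so the union is just that shape — 1 connected region; (whole slice rotated 60° about Z — lengths, areas and connectivity unchanged). The result has 1 disconnected region.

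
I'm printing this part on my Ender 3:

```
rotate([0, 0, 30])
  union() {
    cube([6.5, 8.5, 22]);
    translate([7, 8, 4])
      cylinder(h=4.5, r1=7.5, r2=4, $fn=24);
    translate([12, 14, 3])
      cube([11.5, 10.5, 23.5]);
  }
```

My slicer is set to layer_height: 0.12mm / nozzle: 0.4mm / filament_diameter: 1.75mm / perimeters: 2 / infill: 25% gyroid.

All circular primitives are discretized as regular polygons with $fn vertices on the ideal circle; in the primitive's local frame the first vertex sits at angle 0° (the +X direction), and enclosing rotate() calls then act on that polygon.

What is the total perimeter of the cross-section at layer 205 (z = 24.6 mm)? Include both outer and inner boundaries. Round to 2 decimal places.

44.00 mm

At z = 24.6 mm: the cube is not intersected at this z (z outside [0, 22]); the cone at (7, 8) is not intersected at this z (z outside [4, 8.5]); the cube at (12, 14) is present — its section is the full 11.5×10.5 rectangle (perimeter 44.00 mm); Combining (union): only the 11.5×10.5 cube at (12, 14) is present, so the union is just that shape — boundary = 44.00 mm; (whole slice rotated 30° about Z — lengths, areas and connectivity unchanged). Overall, the cross-section is a single solid region. Total boundary length (outer) = 44.00 mm.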